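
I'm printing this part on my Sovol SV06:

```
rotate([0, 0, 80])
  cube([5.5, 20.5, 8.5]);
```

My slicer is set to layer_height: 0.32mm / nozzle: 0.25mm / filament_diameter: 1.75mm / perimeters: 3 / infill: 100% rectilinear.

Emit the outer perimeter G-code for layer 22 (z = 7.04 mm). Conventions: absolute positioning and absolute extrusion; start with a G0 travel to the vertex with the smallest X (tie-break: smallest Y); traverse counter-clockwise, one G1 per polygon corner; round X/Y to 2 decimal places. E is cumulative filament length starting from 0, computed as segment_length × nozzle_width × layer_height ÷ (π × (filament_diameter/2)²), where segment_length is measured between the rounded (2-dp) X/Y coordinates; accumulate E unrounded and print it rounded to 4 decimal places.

At z = 7.04 mm: the cube (footprint 5.5×20.5) is included at this height; (whole slice rotated 80° about Z — lengths, areas and connectivity unchanged). The outline is a single polygon with 4 vertices. Extrusion per mm of travel: 0.25 × 0.32 / (π × 0.875²) = 0.033260. Accumulating E over each segment gives final E = 1.7299.

G0 X-20.19 Y3.56 Z7.04
G1 X0.00 Y0.00 E0.6819
G1 X0.96 Y5.42 E0.8650
G1 X-19.23 Y8.98 E1.5468
G1 X-20.19 Y3.56 E1.7299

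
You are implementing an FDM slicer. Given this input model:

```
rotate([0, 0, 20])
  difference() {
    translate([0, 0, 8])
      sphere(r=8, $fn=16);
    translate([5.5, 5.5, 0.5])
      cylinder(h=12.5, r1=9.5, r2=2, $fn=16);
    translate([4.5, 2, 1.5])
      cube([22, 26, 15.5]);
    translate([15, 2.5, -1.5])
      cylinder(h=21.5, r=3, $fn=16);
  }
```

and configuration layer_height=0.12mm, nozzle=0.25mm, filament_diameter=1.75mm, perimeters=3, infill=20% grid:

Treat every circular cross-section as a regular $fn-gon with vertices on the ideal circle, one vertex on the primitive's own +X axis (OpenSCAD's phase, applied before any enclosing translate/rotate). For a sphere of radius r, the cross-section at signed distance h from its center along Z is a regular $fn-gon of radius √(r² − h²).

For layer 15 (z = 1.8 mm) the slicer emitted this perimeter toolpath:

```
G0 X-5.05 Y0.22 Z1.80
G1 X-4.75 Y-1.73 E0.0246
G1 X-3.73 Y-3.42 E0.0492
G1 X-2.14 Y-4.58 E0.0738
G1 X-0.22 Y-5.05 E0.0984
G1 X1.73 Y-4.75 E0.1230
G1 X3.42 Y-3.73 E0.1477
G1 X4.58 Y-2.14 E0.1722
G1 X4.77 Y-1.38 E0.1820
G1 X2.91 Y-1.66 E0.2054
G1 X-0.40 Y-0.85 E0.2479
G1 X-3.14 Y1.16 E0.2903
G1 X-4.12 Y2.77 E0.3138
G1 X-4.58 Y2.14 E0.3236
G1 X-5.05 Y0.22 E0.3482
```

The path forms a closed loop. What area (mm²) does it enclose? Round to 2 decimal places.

35.97 mm²

Apply the shoelace formula to the sequence of (X, Y) vertices; enclosed area = 35.97 mm².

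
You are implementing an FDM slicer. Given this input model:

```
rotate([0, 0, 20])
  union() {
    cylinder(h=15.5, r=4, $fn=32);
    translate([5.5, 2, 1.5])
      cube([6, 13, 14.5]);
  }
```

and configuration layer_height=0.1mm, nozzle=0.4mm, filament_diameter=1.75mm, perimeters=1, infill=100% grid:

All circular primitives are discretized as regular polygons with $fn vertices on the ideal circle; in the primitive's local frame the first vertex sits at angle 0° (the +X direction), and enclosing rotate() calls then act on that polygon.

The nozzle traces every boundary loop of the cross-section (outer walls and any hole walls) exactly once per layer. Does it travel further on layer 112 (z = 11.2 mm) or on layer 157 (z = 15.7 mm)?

layer 112 (z = 11.2 mm)

Layer 112 (z = 11.2): the r=4 cylinder gives a regular 32-gon of circumradius 4 (constant along its height) (perimeter = 2·32·4.000·sin(180°/32) = 25.09 mm); the cube at (5.5, 2) (footprint 6×13) is included at this height (perimeter 38.00 mm); Taking the union: the 2 present regions are separate (no shared area or edge), so areas and boundary lengths simply add and each stays a separate island — boundary = 63.09 mm; (rotated 20° about Z; rotation is an isometry so areas/perimeters/island counts are preserved). So its perimeter = 63.09 mm. Layer 157 (z = 15.7): the cylinder is not intersected at this z (z outside [0, 15.5]); the 6×13 cube at (5.5, 2) contributes its full rectangle (perimeter 38.00 mm); Combining (union): only the 6×13 cube at (5.5, 2) is present, so the union is just that shape — boundary = 38.00 mm; (rotated 20° about Z; rotation is an isometry so areas/perimeters/island counts are preserved). So its perimeter = 38.00 mm. Layer 112 is larger (63.09 vs 38.00 mm).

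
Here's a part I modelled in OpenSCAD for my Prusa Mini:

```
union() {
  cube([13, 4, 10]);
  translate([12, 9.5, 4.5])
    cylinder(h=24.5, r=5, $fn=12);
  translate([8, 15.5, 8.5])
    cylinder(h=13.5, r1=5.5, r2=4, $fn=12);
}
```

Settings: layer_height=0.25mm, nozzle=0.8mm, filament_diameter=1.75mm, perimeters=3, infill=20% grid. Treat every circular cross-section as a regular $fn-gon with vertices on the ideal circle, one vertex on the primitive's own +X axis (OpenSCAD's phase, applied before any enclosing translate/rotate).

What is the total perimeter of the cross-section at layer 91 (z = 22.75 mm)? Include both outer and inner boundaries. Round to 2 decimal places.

At z = 22.75 mm: the cube is absent (z outside [0, 10]); the r=5 cylinder at (12, 9.5) contributes a regular 12-gon of circumradius 5 (perimeter = 2·12·5.000·sin(180°/12) = 31.06 mm); the cone at (8, 15.5) is absent (z outside [8.5, 22]); Merging all regions: only the r=5 cylinder at (12, 9.5) is present, so the union is just that shape — boundary = 31.06 mm. Overall, the cross-section is a single solid region. Total boundary length (outer) = 31.06 mm.

31.06 mm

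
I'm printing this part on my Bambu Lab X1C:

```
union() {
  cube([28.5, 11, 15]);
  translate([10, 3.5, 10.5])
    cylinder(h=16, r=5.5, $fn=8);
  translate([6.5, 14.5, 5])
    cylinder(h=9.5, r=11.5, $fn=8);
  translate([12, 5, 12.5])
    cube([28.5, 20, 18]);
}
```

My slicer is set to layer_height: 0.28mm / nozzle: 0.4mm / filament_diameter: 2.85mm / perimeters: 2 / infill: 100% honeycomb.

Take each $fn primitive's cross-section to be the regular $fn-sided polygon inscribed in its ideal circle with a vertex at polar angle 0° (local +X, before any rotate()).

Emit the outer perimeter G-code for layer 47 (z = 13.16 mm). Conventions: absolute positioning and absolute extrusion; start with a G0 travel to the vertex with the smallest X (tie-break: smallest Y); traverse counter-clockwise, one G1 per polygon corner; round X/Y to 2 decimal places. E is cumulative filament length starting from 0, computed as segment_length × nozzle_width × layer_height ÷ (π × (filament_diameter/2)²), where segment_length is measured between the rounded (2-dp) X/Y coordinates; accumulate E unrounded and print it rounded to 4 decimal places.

G0 X-5.00 Y14.50 Z13.16
G1 X-1.63 Y6.37 E0.1545
G1 X0.00 Y5.69 E0.1855
G1 X0.00 Y0.00 E0.2854
G1 X5.95 Y0.00 E0.3899
G1 X6.11 Y-0.39 E0.3973
G1 X10.00 Y-2.00 E0.4712
G1 X13.89 Y-0.39 E0.5451
G1 X14.05 Y0.00 E0.5525
G1 X28.50 Y0.00 E0.8062
G1 X28.50 Y5.00 E0.8940
G1 X40.50 Y5.00 E1.1047
G1 X40.50 Y25.00 E1.4558
G1 X12.00 Y25.00 E1.9561
G1 X12.00 Y23.72 E1.9786
G1 X6.50 Y26.00 E2.0831
G1 X-1.63 Y22.63 E2.2377
G1 X-5.00 Y14.50 E2.3922

At z = 13.16 mm: the cube is present — its section is the full 28.5×11 rectangle; the cylinder at (10, 3.5): section is a regular 8-gon, circumradius r=5.5; the r=11.5 cylinder at (6.5, 14.5) gives a regular 8-gon of circumradius 11.5 (constant along its height); the 28.5×20 cube at (12, 5) contributes its full rectangle; Merging all regions: the regions partially overlap (shared area 329.25 mm²), so overlapping operands fuse into one piece — 1 connected region. The outline is a single polygon with 17 vertices. Extrusion per mm of travel: 0.4 × 0.28 / (π × 1.425²) = 0.017557. Accumulating E over each segment gives final E = 2.3922.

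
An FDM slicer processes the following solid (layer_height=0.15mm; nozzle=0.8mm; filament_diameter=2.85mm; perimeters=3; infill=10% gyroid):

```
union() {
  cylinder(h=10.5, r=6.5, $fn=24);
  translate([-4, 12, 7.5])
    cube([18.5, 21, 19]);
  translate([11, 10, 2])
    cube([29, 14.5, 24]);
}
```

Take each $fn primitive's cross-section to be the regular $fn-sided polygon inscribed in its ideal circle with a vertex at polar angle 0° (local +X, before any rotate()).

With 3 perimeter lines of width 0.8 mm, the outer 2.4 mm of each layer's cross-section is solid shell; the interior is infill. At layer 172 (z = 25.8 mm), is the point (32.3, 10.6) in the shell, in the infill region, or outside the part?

shell

At z = 25.8 mm: the cylinder is absent (z outside [0, 10.5]); the cube at (-4, 12) (footprint 18.5×21) is included at this height; the 29×14.5 cube at (11, 10) contributes its full rectangle; Taking the union: the regions partially overlap (shared area 43.75 mm²), so overlapping operands fuse into one piece — 1 connected region. Overall, the cross-section is a single solid region. The nearest boundary edge runs (40.00, 10.00)→(11.00, 10.00); distance from the point to it = 0.60 mm. The point is inside the cross-section, 0.60 mm from the nearest boundary — within the 2.4 mm shell band (3 × 0.8).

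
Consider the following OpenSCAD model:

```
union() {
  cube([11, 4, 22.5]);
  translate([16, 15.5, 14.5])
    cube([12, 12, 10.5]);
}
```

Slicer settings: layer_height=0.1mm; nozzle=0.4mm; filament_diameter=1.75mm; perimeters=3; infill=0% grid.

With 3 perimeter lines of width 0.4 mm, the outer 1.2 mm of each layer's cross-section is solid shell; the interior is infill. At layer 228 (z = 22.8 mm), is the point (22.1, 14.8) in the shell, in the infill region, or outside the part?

outside

At z = 22.8 mm: the cube does not reach this height (z outside [0, 22.5]); the cube at (16, 15.5) is present — its section is the full 12×12 rectangle; Taking the union: only the 12×12 cube at (16, 15.5) is present, so the union is just that shape — 1 connected region. Overall, the cross-section is a single solid region. The nearest boundary edge runs (16.00, 15.50)→(28.00, 15.50); distance from the point to it = 0.70 mm. The point is not inside any of the regions above, so it lies outside the cross-section (0.70 mm from the nearest boundary).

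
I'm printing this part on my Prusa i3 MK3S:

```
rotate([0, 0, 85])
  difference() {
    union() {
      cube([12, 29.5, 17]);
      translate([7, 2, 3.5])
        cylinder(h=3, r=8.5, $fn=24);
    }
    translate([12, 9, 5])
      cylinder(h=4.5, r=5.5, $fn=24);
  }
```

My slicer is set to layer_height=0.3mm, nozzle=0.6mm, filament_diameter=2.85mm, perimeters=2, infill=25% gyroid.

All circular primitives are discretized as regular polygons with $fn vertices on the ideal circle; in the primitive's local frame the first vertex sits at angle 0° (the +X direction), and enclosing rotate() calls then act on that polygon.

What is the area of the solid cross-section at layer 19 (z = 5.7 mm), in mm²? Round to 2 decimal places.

406.18 mm²

At z = 5.7 mm: the cube is present — its section is the full 12×29.5 rectangle (area 354.00 mm²); the cylinder at (7, 2): section is a regular 24-gon, circumradius r=8.5 (area = (24/2)·8.500²·sin(360°/24) = 224.40 mm²); Merging all regions: the regions partially overlap — summed areas 578.40 mm² minus the doubly-counted overlap 115.07 mm² gives 463.33 mm² — area = 463.33 mm²; the r=5.5 cylinder at (12, 9) contributes a regular 24-gon of circumradius 5.5 (area = (24/2)·5.500²·sin(360°/24) = 93.95 mm²); After the difference (first − rest): starting from that combined region (463.33 mm²), the r=5.5 cylinder at (12, 9) partially overlaps it — only the 57.15 mm² overlap (of its 93.95 mm²) is removed, clipping the outline — area = 406.18 mm²; (rotated 85° about Z; rotation is an isometry so areas/perimeters/island counts are preserved). Overall, the cross-section is a single solid region. Net area = 406.18 mm².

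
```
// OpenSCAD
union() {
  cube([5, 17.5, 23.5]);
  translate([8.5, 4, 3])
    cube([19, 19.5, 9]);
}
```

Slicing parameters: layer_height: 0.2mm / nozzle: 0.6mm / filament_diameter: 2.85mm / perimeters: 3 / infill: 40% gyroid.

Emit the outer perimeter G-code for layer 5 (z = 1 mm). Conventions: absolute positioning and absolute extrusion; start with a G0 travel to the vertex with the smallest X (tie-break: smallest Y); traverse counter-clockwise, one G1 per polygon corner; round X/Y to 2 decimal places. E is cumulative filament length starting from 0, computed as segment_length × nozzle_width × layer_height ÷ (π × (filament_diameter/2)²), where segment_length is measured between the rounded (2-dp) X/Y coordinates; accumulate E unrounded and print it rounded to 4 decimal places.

G0 X0.00 Y0.00 Z1.00
G1 X5.00 Y0.00 E0.0941
G1 X5.00 Y17.50 E0.4232
G1 X0.00 Y17.50 E0.5173
G1 X0.00 Y0.00 E0.8465

At z = 1 mm: the cube is present — its section is the full 5×17.5 rectangle; the cube at (8.5, 4) does not reach this height (z outside [3, 12]); Merging all regions: only the 5×17.5 cube is present, so the union is just that shape — 1 connected region. The outline is a single polygon with 4 vertices. Extrusion per mm of travel: 0.6 × 0.2 / (π × 1.425²) = 0.018811. Accumulating E over each segment gives final E = 0.8465.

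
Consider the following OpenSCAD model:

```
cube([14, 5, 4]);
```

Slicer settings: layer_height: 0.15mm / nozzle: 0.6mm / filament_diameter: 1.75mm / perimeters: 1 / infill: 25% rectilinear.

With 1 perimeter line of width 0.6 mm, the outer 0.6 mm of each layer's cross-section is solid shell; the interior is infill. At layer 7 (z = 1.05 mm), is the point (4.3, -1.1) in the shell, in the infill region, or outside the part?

At z = 1.05 mm: the cube is present — its section is the full 14×5 rectangle. Overall, the cross-section is a single solid region. The nearest boundary edge runs (0.00, 0.00)→(14.00, 0.00); distance from the point to it = 1.10 mm. The point is not inside any of the regions above, so it lies outside the cross-section (1.10 mm from the nearest boundary).

outside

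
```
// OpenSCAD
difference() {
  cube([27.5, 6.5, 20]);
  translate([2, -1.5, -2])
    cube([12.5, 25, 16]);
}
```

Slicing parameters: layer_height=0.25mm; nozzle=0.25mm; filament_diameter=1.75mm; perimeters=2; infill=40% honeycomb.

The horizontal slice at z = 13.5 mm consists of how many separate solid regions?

At z = 13.5 mm: the cube is present — its section is the full 27.5×6.5 rectangle; the 12.5×25 cube at (2, -1.5) contributes its full rectangle; After the difference (first − rest): starting from the 27.5×6.5 cube, the 12.5×25 cube at (2, -1.5) partially overlaps it — only the 81.25 mm² overlap (of its 312.50 mm²) is removed, clipping the outline — 2 connected regions. The result has 2 disconnected regions.

2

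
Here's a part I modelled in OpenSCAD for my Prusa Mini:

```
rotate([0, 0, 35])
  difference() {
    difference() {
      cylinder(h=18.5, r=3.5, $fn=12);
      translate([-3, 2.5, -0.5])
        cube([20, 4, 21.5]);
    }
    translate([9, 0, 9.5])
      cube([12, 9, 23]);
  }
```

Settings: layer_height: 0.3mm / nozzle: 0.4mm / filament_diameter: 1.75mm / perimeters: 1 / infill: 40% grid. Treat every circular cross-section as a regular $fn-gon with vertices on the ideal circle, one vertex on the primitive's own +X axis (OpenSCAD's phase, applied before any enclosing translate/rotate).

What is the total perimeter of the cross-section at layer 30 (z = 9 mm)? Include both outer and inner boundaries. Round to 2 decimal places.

21.18 mm

At z = 9 mm: the r=3.5 cylinder gives a regular 12-gon of circumradius 3.5 (constant along its height) (perimeter = 2·12·3.500·sin(180°/12) = 21.74 mm); the cube at (-3, 2.5) is present — its section is the full 20×4 rectangle (perimeter 48.00 mm); After the difference (first − rest): starting from the r=3.5 cylinder, the 20×4 cube at (-3, 2.5) partially overlaps it — only the 2.96 mm² overlap (of its 80.00 mm²) is removed, clipping the outline — boundary = 21.18 mm; the cube at (9, 0) does not reach this height (z outside [9.5, 32.5]); Subtracting the remaining from the first: none of the subtracted shapes is present at this height, so the result so far is unchanged — boundary = 21.18 mm; (rotated 35° about Z; rotation is an isometry so areas/perimeters/island counts are preserved). Overall, the cross-section is a single solid region. Total boundary length (outer) = 21.18 mm.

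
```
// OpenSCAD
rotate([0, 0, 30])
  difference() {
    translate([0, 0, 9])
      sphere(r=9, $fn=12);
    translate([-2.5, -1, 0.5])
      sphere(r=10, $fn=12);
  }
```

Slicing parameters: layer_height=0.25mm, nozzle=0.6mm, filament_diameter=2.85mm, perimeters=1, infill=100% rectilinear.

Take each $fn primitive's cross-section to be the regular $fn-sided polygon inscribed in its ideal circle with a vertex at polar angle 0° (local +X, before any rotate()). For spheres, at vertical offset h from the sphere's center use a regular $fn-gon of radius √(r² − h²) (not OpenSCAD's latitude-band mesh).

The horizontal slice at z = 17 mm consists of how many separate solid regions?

At z = 17 mm: the r=9 sphere slices to a regular 12-gon of circumradius 4.123 (√(r²−h²) with h=8 from center); the sphere at (-2.5, -1) is not intersected at this z (|z−center|=16.500 > r=10); Taking the first minus the rest: none of the subtracted shapes is present at this height, so the r=9 sphere is unchanged — 1 connected region; (rotated 30° about Z; rotation is an isometry so areas/perimeters/island counts are preserved). The result has 1 disconnected region.

1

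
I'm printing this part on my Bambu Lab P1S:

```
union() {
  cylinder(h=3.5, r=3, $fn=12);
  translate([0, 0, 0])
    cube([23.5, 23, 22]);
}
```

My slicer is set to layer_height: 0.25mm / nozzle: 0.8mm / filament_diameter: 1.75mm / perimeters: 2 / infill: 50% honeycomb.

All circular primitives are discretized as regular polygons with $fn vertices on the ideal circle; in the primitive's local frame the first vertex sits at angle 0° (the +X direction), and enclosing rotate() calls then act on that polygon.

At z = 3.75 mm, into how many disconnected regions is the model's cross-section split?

At z = 3.75 mm: the cylinder does not reach this height (z outside [0, 3.5]); the cube is present — its section is the full 23.5×23 rectangle; Combining (union): only the 23.5×23 cube is present, so the union is just that shape — 1 connected region. The result has 1 disconnected region.

1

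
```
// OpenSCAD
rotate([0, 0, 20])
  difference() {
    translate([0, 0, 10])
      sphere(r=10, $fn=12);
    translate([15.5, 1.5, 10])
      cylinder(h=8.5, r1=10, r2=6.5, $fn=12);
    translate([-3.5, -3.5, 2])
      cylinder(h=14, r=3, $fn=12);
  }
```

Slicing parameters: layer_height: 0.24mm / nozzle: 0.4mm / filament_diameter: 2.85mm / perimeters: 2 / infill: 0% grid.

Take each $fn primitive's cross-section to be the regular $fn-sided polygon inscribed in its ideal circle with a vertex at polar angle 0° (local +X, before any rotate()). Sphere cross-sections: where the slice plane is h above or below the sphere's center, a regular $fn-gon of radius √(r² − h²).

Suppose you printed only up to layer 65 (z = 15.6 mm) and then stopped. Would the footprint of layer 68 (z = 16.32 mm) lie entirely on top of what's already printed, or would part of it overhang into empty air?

part overhangs

Compare the two slices. At z = 15.6: the r=10 sphere slices to a regular 12-gon of circumradius 8.285 (√(r²−h²) with h=5.6 from center) (area = (12/2)·8.285²·sin(360°/12) = 205.92 mm²); the cone at (15.5, 1.5): at t=0.659 of its height the radius interpolates to r₁+(r₂−r₁)t = 7.694, giving a regular 12-gon of that circumradius (area = (12/2)·7.694²·sin(360°/12) = 177.60 mm²); the r=3 cylinder at (-3.5, -3.5) contributes a regular 12-gon of circumradius 3 (area = (12/2)·3.000²·sin(360°/12) = 27.00 mm²); Subtracting the remaining from the first: starting from the r=10 sphere (205.92 mm²), the cone at (15.5, 1.5) partially overlaps it — only the 0.13 mm² overlap (of its 177.60 mm²) is removed, clipping the outline; the r=3 cylinder at (-3.5, -3.5) lies wholly inside it (removes its full 27.00 mm² and its 18.63 mm outline becomes a hole wall) — area = 178.79 mm²; (rotated 20° about Z; rotation is an isometry so areas/perimeters/island counts are preserved). At z = 16.32: the r=10 sphere slices to a regular 12-gon of circumradius 7.750 (√(r²−h²) with h=6.32 from center) (area = (12/2)·7.750²·sin(360°/12) = 180.17 mm²); the cone at (15.5, 1.5): at t=0.744 of its height the radius interpolates to r₁+(r₂−r₁)t = 7.398, giving a regular 12-gon of that circumradius (area = (12/2)·7.398²·sin(360°/12) = 164.18 mm²); the cylinder at (-3.5, -3.5) does not reach this height (z outside [2, 16]); After the difference (first − rest): starting from the r=10 sphere (180.17 mm²), the cone at (15.5, 1.5) misses the remaining region (no effect) — area = 180.17 mm²; (rotated 20° about Z; rotation is an isometry so areas/perimeters/island counts are preserved). Checking containment: at z = 16.32 the cross-section extends beyond the z = 15.6 cross-section by about 26.21 mm².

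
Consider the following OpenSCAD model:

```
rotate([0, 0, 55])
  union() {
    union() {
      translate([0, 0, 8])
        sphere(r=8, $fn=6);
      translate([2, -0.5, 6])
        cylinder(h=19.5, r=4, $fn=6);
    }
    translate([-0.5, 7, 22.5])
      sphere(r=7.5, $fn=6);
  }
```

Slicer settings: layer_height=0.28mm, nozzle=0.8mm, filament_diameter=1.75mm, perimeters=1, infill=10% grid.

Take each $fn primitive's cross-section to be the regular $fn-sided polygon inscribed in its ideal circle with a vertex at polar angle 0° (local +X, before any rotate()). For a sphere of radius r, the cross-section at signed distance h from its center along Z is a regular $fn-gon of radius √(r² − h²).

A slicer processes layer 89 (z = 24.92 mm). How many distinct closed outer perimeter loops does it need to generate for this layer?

At z = 24.92 mm: the sphere is not intersected at this z (|z−center|=16.920 > r=8); the r=4 cylinder at (2, -0.5) contributes a regular 6-gon of circumradius 4; Combining (union): only the r=4 cylinder at (2, -0.5) is present, so the union is just that shape — 1 connected region; the sphere at (-0.5, 7): section is a regular 6-gon, circumradius = √(r²−h²) = √(7.5²−2.42²) = 7.099; Merging all regions: the regions partially overlap (shared area 8.98 mm²), so overlapping operands fuse into one piece — 1 connected region; (rotated 55° about Z; rotation is an isometry so areas/perimeters/island counts are preserved). The result has 1 disconnected region.

1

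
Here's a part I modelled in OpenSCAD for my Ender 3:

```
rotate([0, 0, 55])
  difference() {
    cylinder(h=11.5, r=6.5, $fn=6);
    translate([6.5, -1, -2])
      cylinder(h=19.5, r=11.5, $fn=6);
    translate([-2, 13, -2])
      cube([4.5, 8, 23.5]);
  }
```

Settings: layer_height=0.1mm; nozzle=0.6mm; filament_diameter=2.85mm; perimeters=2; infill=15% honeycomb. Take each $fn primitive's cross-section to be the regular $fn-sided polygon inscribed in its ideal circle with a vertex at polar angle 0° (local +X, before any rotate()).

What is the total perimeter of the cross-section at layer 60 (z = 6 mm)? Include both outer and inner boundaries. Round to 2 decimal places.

29.00 mm

At z = 6 mm: the r=6.5 cylinder contributes a regular 6-gon of circumradius 6.5 (perimeter = 2·6·6.500·sin(180°/6) = 39.00 mm); the r=11.5 cylinder at (6.5, -1) contributes a regular 6-gon of circumradius 11.5 (perimeter = 2·6·11.500·sin(180°/6) = 69.00 mm); the cube at (-2, 13) is present — its section is the full 4.5×8 rectangle (perimeter 25.00 mm); Subtracting the remaining from the first: starting from the r=6.5 cylinder, the r=11.5 cylinder at (6.5, -1) partially overlaps it — only the 92.30 mm² overlap (of its 343.60 mm²) is removed, clipping the outline; the 4.5×8 cube at (-2, 13) misses the remaining region (no effect) — boundary = 29.00 mm; (rotated 55° about Z; rotation is an isometry so areas/perimeters/island counts are preserved). Overall, the cross-section is a single solid region. Total boundary length (outer) = 29.00 mm.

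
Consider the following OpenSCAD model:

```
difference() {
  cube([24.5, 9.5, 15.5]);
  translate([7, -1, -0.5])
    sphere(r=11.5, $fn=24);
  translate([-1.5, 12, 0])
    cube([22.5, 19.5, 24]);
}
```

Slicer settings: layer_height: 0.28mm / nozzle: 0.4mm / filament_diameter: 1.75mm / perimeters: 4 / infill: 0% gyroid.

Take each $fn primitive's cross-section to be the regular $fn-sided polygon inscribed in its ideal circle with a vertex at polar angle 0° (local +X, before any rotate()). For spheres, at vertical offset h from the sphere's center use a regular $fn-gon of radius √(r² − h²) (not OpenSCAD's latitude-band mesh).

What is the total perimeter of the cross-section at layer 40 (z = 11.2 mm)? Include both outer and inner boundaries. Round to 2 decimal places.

At z = 11.2 mm: the cube (footprint 24.5×9.5) is included at this height (perimeter 68.00 mm); the sphere at (7, -1) is not intersected at this z (|z−center|=11.700 > r=11.5); the cube at (-1.5, 12) (footprint 22.5×19.5) is included at this height (perimeter 84.00 mm); Subtracting the remaining from the first: starting from the 24.5×9.5 cube, the 22.5×19.5 cube at (-1.5, 12) misses the remaining region (no effect) — boundary = 68.00 mm. Overall, the cross-section is a single solid region. Total boundary length (outer) = 68.00 mm.

68.00 mm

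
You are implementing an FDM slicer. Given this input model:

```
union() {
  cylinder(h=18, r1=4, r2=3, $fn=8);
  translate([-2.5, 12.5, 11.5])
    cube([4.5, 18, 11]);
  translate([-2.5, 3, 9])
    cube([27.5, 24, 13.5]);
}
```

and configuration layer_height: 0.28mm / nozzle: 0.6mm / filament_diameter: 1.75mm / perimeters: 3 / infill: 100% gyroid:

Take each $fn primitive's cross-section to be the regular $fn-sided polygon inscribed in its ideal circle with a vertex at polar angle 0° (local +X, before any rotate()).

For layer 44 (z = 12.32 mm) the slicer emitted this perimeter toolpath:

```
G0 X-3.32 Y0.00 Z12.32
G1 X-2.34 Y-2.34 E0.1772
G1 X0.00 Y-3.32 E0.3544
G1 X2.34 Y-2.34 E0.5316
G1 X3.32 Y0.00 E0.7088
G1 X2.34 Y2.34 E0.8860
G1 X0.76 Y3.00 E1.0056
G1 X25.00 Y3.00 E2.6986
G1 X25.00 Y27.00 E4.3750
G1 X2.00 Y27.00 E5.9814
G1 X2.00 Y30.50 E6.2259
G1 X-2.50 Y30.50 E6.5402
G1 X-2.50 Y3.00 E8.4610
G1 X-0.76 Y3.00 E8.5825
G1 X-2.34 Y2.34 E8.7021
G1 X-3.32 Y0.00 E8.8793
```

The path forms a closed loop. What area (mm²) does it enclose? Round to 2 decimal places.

706.58 mm²

Apply the shoelace formula to the sequence of (X, Y) vertices; enclosed area = 706.58 mm².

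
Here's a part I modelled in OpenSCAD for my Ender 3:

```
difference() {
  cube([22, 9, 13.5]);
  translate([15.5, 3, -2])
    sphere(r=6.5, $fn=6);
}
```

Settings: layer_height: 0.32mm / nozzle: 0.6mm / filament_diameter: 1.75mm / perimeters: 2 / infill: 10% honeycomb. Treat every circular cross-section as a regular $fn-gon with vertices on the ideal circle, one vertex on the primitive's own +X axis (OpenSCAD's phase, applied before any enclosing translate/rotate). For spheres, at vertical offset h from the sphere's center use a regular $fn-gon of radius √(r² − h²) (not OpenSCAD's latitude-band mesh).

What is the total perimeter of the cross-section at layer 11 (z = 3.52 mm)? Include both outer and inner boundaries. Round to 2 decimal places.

82.59 mm

At z = 3.52 mm: the cube (footprint 22×9) is included at this height (perimeter 62.00 mm); the r=6.5 sphere at (15.5, 3) contributes a regular 6-gon of circumradius √(6.5²−5.52²) = 3.432 (perimeter = 2·6·3.432·sin(180°/6) = 20.59 mm); After the difference (first − rest): starting from the 22×9 cube, the r=6.5 sphere at (15.5, 3) lies wholly inside it (removes its full 30.60 mm² and its 20.59 mm outline becomes a hole wall) — boundary (outer + 1 inner loop) = 82.59 mm. Overall, the cross-section is one region with 1 hole. Total boundary length (outer + inner) = 82.59 mm.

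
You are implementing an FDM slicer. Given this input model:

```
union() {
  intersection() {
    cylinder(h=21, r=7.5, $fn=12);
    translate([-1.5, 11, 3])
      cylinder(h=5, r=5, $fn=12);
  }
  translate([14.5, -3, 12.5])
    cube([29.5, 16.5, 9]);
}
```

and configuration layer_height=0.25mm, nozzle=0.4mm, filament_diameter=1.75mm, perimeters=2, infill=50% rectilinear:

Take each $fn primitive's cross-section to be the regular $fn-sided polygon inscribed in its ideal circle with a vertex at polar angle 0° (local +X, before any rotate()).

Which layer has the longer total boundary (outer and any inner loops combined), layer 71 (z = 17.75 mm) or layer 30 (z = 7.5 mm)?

layer 71 (z = 17.75 mm)

Layer 71 (z = 17.75): the cylinder: section is a regular 12-gon, circumradius r=7.5 (perimeter = 2·12·7.500·sin(180°/12) = 46.59 mm); the cylinder at (-1.5, 11) does not reach this height (z outside [3, 8]); Keeping only the common overlap: at least one operand is absent at this height, so nothing remains; the cube at (14.5, -3) (footprint 29.5×16.5) is included at this height (perimeter 92.00 mm); Merging all regions: only the 29.5×16.5 cube at (14.5, -3) is present, so the union is just that shape — boundary = 92.00 mm. So its perimeter = 92.00 mm. Layer 30 (z = 7.5): the r=7.5 cylinder contributes a regular 12-gon of circumradius 7.5 (perimeter = 2·12·7.500·sin(180°/12) = 46.59 mm); the cylinder at (-1.5, 11): section is a regular 12-gon, circumradius r=5 (perimeter = 2·12·5.000·sin(180°/12) = 31.06 mm); Taking the intersection: the r=5 cylinder at (-1.5, 11) partially overlaps the r=7.5 cylinder; clipping to the common part keeps 3.73 mm² — boundary = 10.51 mm; the cube at (14.5, -3) is not intersected at this z (z outside [12.5, 21.5]); Combining (union): only that combined region is present, so the union is just that shape — boundary = 10.51 mm. So its perimeter = 10.51 mm. Layer 71 is larger (92.00 vs 10.51 mm).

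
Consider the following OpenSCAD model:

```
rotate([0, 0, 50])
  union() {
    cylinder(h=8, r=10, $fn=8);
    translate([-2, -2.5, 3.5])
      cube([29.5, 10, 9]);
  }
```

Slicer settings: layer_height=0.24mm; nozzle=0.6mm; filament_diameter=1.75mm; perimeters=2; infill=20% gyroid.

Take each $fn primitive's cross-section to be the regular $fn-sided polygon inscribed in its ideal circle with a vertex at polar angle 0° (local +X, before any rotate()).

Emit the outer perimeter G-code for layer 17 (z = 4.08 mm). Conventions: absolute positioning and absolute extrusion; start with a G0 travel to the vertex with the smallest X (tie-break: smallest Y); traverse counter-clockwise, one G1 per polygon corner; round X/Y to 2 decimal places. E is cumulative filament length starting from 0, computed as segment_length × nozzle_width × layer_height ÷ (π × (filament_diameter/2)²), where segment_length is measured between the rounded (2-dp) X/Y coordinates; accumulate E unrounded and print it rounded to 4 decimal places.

At z = 4.08 mm: the cylinder: section is a regular 8-gon, circumradius r=10; the cube at (-2, -2.5) (footprint 29.5×10) is included at this height; Taking the union: the regions partially overlap (shared area 106.87 mm²), so overlapping operands fuse into one piece — 1 connected region; (whole slice rotated 50° about Z — lengths, areas and connectivity unchanged). The outline is a single polygon with 10 vertices. Extrusion per mm of travel: 0.6 × 0.24 / (π × 0.875²) = 0.059868. Accumulating E over each segment gives final E = 5.9716.

G0 X-9.96 Y-0.87 Z4.08
G1 X-6.43 Y-7.66 E0.4582
G1 X0.87 Y-9.96 E0.9164
G1 X7.66 Y-6.43 E1.3745
G1 X9.96 Y0.87 E1.8328
G1 X7.68 Y5.26 E2.1289
G1 X19.59 Y19.46 E3.2385
G1 X11.93 Y25.89 E3.8372
G1 X-1.87 Y9.44 E5.1227
G1 X-7.66 Y6.43 E5.5134
G1 X-9.96 Y-0.87 E5.9716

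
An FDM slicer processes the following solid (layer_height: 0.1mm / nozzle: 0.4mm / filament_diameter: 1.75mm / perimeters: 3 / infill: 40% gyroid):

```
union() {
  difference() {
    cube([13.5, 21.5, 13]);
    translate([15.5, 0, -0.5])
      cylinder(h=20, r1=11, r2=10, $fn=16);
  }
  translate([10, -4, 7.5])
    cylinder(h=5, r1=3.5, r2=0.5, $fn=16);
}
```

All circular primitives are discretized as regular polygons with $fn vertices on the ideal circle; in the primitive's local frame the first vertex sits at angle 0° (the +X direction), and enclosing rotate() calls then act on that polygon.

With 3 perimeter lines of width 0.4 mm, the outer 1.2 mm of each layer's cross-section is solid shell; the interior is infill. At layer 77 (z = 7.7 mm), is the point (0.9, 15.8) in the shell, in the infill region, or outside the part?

shell

At z = 7.7 mm: the 13.5×21.5 cube contributes its full rectangle; the cone at (15.5, 0) (r1=11→r2=10) has section circumradius 10.590 here — a regular 16-gon; After the difference (first − rest): starting from the 13.5×21.5 cube, the cone at (15.5, 0) partially overlaps it — only the 65.05 mm² overlap (of its 343.34 mm²) is removed, clipping the outline — 1 connected region; the cone at (10, -4): at t=0.040 of its height the radius interpolates to r₁+(r₂−r₁)t = 3.380, giving a regular 16-gon of that circumradius; Taking the union: the 2 present regions are separate (no shared area or edge), so areas and boundary lengths simply add and each stays a separate island — 2 connected regions. Overall, the cross-section has 2 separate islands. The nearest boundary edge runs (0.00, 0.00)→(0.00, 21.50); distance from the point to it = 0.90 mm. (Shell/infill is judged within the island containing the point — the largest one.) The point is inside the cross-section, 0.90 mm from the nearest boundary — within the 1.2 mm shell band (3 × 0.4).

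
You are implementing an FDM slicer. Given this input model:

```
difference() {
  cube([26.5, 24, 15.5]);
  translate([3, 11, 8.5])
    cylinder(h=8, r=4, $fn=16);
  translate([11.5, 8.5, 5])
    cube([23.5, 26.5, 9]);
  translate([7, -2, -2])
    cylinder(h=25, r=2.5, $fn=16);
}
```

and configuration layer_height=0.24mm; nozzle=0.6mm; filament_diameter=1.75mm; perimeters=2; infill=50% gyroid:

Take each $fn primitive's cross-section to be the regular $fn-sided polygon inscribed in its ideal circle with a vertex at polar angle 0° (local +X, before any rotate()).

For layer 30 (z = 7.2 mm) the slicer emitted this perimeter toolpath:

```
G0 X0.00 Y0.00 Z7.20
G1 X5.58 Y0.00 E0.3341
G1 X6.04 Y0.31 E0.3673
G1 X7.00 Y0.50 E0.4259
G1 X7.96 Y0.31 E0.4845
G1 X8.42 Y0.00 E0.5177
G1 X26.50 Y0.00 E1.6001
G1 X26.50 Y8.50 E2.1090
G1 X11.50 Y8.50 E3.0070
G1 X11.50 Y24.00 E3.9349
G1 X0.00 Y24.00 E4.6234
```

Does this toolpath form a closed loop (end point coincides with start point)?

Start point (G0): (0.00, 0.00). End point (last G1): the path does not return to the start — open.

no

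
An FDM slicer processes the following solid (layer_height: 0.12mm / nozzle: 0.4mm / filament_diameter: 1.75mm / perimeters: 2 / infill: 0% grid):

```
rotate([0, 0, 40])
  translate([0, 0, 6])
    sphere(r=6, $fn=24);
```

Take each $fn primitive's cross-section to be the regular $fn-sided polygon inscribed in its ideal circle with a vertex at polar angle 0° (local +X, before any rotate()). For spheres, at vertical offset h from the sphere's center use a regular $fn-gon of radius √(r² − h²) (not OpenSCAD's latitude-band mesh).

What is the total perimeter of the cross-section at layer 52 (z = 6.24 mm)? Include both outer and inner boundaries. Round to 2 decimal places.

At z = 6.24 mm: the r=6 sphere slices to a regular 24-gon of circumradius 5.995 (√(r²−h²) with h=0.24 from center) (perimeter = 2·24·5.995·sin(180°/24) = 37.56 mm); (rotated 40° about Z; rotation is an isometry so areas/perimeters/island counts are preserved). Overall, the cross-section is a single solid region. Total boundary length (outer) = 37.56 mm.

37.56 mm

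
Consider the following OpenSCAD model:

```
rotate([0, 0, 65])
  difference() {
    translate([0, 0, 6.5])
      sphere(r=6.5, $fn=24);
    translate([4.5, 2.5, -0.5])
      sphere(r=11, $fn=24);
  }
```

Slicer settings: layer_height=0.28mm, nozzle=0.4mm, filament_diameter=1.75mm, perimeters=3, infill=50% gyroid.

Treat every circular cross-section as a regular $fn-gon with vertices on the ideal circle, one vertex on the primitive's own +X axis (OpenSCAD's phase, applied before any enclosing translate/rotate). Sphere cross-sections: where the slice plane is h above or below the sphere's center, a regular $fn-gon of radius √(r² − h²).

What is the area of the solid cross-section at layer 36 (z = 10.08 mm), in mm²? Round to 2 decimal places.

77.57 mm²

At z = 10.08 mm: the r=6.5 sphere contributes a regular 24-gon of circumradius √(6.5²−3.58²) = 5.425 (area = (24/2)·5.425²·sin(360°/24) = 91.42 mm²); the r=11 sphere at (4.5, 2.5) contributes a regular 24-gon of circumradius √(11²−10.58²) = 3.011 (area = (24/2)·3.011²·sin(360°/24) = 28.15 mm²); Subtracting the remaining from the first: starting from the r=6.5 sphere (91.42 mm²), the r=11 sphere at (4.5, 2.5) partially overlaps it — only the 13.85 mm² overlap (of its 28.15 mm²) is removed, clipping the outline — area = 77.57 mm²; (rotated 65° about Z; rotation is an isometry so areas/perimeters/island counts are preserved). Overall, the cross-section is a single solid region. Net area = 77.57 mm².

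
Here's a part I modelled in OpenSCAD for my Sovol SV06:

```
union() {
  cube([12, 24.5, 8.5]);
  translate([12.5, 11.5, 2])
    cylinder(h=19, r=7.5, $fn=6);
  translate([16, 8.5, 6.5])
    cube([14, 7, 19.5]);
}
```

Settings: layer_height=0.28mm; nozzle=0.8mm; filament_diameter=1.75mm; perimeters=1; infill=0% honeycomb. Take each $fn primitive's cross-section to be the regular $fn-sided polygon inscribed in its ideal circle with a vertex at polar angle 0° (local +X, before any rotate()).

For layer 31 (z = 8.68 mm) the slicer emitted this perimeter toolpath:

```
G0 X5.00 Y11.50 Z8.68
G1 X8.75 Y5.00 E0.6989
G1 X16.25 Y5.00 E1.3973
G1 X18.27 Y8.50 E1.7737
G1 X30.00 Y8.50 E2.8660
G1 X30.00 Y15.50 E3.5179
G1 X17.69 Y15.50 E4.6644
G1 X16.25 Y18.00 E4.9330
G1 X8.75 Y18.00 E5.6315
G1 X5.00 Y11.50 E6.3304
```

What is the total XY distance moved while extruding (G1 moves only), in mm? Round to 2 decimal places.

Sum the Euclidean lengths of each G1 segment: total = 67.97 mm.

67.97 mm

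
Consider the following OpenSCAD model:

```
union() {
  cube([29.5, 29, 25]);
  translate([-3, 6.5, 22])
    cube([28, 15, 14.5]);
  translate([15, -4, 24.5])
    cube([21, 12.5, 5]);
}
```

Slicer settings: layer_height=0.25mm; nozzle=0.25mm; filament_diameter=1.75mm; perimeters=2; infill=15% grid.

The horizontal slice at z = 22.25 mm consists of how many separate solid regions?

At z = 22.25 mm: the cube (footprint 29.5×29) is included at this height; the cube at (-3, 6.5) (footprint 28×15) is included at this height; the cube at (15, -4) is not intersected at this z (z outside [24.5, 29.5]); Combining (union): the regions partially overlap (shared area 375.00 mm²), so overlapping operands fuse into one piece — 1 connected region. The result has 1 disconnected region.

1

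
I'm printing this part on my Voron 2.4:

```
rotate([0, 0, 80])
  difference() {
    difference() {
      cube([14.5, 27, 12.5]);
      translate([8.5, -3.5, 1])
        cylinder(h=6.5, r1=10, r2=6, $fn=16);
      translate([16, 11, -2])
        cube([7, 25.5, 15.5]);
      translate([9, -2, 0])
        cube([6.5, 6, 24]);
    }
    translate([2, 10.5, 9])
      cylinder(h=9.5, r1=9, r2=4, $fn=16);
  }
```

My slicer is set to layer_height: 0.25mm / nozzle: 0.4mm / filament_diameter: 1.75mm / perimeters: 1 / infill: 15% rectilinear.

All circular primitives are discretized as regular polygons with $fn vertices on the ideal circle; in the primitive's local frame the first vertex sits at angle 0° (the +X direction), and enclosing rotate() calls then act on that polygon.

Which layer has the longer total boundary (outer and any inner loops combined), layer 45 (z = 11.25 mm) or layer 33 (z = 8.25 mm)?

layer 45 (z = 11.25 mm)

Layer 45 (z = 11.25): the cube is present — its section is the full 14.5×27 rectangle (perimeter 83.00 mm); the cone at (8.5, -3.5) is absent (z outside [1, 7.5]); the 7×25.5 cube at (16, 11) contributes its full rectangle (perimeter 65.00 mm); the cube at (9, -2) is present — its section is the full 6.5×6 rectangle (perimeter 25.00 mm); After the difference (first − rest): starting from the 14.5×27 cube, the 7×25.5 cube at (16, 11) misses the remaining region (no effect); the 6.5×6 cube at (9, -2) partially overlaps it — only the 22.00 mm² overlap (of its 39.00 mm²) is removed, clipping the outline — boundary = 83.00 mm; the cone at (2, 10.5) (r1=9→r2=4) has section circumradius 7.816 here — a regular 16-gon (perimeter = 2·16·7.816·sin(180°/16) = 48.79 mm); After the difference (first − rest): starting from that combined region, the cone at (2, 10.5) partially overlaps it — only the 123.97 mm² overlap (of its 187.01 mm²) is removed, clipping the outline — boundary = 96.64 mm; (whole slice rotated 80° about Z — lengths, areas and connectivity unchanged). So its perimeter = 96.64 mm. Layer 33 (z = 8.25): the cube (footprint 14.5×27) is included at this height (perimeter 83.00 mm); the cone at (8.5, -3.5) is not intersected at this z (z outside [1, 7.5]); the cube at (16, 11) (footprint 7×25.5) is included at this height (perimeter 65.00 mm); the cube at (9, -2) is present — its section is the full 6.5×6 rectangle (perimeter 25.00 mm); Subtracting the remaining from the first: starting from the 14.5×27 cube, the 7×25.5 cube at (16, 11) misses the remaining region (no effect); the 6.5×6 cube at (9, -2) partially overlaps it — only the 22.00 mm² overlap (of its 39.00 mm²) is removed, clipping the outline — boundary = 83.00 mm; the cone at (2, 10.5) does not reach this height (z outside [9, 18.5]); After the difference (first − rest): none of the subtracted shapes is present at this height, so the result so far is unchanged — boundary = 83.00 mm; (whole slice rotated 80° about Z — lengths, areas and connectivity unchanged). So its perimeter = 83.00 mm. Layer 45 is larger (96.64 vs 83.00 mm).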